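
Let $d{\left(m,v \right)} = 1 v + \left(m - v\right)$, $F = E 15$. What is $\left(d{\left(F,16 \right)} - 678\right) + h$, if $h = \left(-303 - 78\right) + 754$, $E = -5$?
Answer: $-380$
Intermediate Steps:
$F = -75$ ($F = \left(-5\right) 15 = -75$)
$h = 373$ ($h = -381 + 754 = 373$)
$d{\left(m,v \right)} = m$ ($d{\left(m,v \right)} = v + \left(m - v\right) = m$)
$\left(d{\left(F,16 \right)} - 678\right) + h = \left(-75 - 678\right) + 373 = -753 + 373 = -380$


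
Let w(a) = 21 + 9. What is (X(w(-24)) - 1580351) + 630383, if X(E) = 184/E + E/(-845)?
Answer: -2408153422/2535 ≈ -9.4996e+5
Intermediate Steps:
w(a) = 30
X(E) = 184/E - E/845 (X(E) = 184/E + E*(-1/845) = 184/E - E/845)
(X(w(-24)) - 1580351) + 630383 = ((184/30 - 1/845*30) - 1580351) + 630383 = ((184*(1/30) - 6/169) - 1580351) + 630383 = ((92/15 - 6/169) - 1580351) + 630383 = (15458/2535 - 1580351) + 630383 = -4006174327/2535 + 630383 = -2408153422/2535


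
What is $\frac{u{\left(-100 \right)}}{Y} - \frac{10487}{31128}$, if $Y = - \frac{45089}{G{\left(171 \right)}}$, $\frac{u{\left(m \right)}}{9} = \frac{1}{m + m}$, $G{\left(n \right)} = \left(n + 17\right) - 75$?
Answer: $- \frac{2954312857}{8772064950} \approx -0.33679$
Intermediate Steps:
$G{\left(n \right)} = -58 + n$ ($G{\left(n \right)} = \left(17 + n\right) - 75 = -58 + n$)
$u{\left(m \right)} = \frac{9}{2 m}$ ($u{\left(m \right)} = \frac{9}{m + m} = \frac{9}{2 m}$)
$Y = - \frac{45089}{113}$ ($Y = - \frac{45089}{-58 + 171} = - \frac{45089}{113} \approx -399.02$)
$\frac{u{\left(-100 \right)}}{Y} - \frac{10487}{31128} = \frac{\frac{9}{2} \frac{1}{-100}}{- \frac{45089}{113}} - \frac{10487}{31128} = \frac{9}{2} \left(- \frac{1}{100}\right) \left(- \frac{113}{45089}\right) - \frac{10487}{31128} = \left(- \frac{9}{200}\right) \left(- \frac{113}{45089}\right) - \frac{10487}{31128} = \frac{1017}{9017800} - \frac{10487}{31128} = - \frac{2954312857}{8772064950}$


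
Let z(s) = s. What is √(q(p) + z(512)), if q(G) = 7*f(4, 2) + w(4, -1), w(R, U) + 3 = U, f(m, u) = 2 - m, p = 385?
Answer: √494 ≈ 22.226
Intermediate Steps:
w(R, U) = -3 + U
q(G) = -18 (q(G) = 7*(2 - 1*4) + (-3 - 1) = 7*(2 - 4) - 4 = 7*(-2) - 4 = -14 - 4 = -18)
√(q(p) + z(512)) = √(-18 + 512) = √494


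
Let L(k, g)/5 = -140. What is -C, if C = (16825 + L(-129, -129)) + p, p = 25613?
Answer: -41738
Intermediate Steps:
L(k, g) = -700 (L(k, g) = 5*(-140) = -700)
C = 41738 (C = (16825 - 700) + 25613 = 16125 + 25613 = 41738)
-C = -1*41738 = -41738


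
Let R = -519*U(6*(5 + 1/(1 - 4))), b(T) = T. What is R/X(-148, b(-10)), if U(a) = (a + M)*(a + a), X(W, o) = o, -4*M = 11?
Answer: 366933/5 ≈ 73387.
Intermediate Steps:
M = -11/4 (M = -1/4*11 = -11/4 ≈ -2.7500)
U(a) = 2*a*(-11/4 + a) (U(a) = (a - 11/4)*(a + a) = (-11/4 + a)*(2*a) = 2*a*(-11/4 + a))
R = -733866 (R = -519*6*(5 + 1/(1 - 4))*(-11 + 4*(6*(5 + 1/(1 - 4))))/2 = -519*6*(5 + 1/(-3))*(-11 + 4*(6*(5 + 1/(-3))))/2 = -519*6*(5 - 1/3)*(-11 + 4*(6*(5 - 1/3)))/2 = -519*6*(14/3)*(-11 + 4*(6*(14/3)))/2 = -519*28*(-11 + 4*28)/2 = -519*28*(-11 + 112)/2 = -519*28*101/2 = -519*1414 = -733866)
R/X(-148, b(-10)) = -733866/(-10) = -733866*(-1/10) = 366933/5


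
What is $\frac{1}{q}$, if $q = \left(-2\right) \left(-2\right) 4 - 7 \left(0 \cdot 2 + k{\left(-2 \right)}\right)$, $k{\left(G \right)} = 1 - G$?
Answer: $- \frac{1}{5} \approx -0.2$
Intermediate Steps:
$q = -5$ ($q = \left(-2\right) \left(-2\right) 4 - 7 \left(0 \cdot 2 + \left(1 - -2\right)\right) = 4 \cdot 4 - 7 \left(0 + \left(1 + 2\right)\right) = 16 - 7 \left(0 + 3\right) = 16 - 21 = -5$)
$\frac{1}{q} = \frac{1}{-5} = - \frac{1}{5}$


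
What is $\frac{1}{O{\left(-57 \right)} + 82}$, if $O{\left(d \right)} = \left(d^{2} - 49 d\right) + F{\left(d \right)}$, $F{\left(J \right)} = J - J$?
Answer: $\frac{1}{6124} \approx 0.00016329$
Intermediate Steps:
$F{\left(J \right)} = 0$
$O{\left(d \right)} = d^{2} - 49 d$ ($O{\left(d \right)} = \left(d^{2} - 49 d\right) + 0 = d^{2} - 49 d$)
$\frac{1}{O{\left(-57 \right)} + 82} = \frac{1}{- 57 \left(-49 - 57\right) + 82} = \frac{1}{\left(-57\right) \left(-106\right) + 82} = \frac{1}{6042 + 82} = \frac{1}{6124}$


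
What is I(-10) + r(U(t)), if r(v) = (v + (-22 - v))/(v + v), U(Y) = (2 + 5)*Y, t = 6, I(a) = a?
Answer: -431/42 ≈ -10.262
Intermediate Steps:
U(Y) = 7*Y
r(v) = -11/v (r(v) = -22*1/(2*v) = -11/v)
I(-10) + r(U(t)) = -10 - 11/(7*6) = -10 - 11/42 = -431/42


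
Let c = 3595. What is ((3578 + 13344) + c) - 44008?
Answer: -23491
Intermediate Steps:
((3578 + 13344) + c) - 44008 = ((3578 + 13344) + 3595) - 44008 = (16922 + 3595) - 44008 = 20517 - 44008 = -23491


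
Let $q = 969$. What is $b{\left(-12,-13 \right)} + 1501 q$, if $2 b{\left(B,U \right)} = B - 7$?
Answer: $\frac{2908919}{2} \approx 1.4545 \cdot 10^{6}$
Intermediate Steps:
$b{\left(B,U \right)} = - \frac{7}{2} + \frac{B}{2}$ ($b{\left(B,U \right)} = \frac{B - 7}{2} = \frac{-7 + B}{2} = - \frac{7}{2} + \frac{B}{2}$)
$b{\left(-12,-13 \right)} + 1501 q = \left(- \frac{7}{2} + \frac{1}{2} \left(-12\right)\right) + 1501 \cdot 969 = \left(- \frac{7}{2} - 6\right) + 1454469 = - \frac{19}{2} + 1454469 = \frac{2908919}{2}$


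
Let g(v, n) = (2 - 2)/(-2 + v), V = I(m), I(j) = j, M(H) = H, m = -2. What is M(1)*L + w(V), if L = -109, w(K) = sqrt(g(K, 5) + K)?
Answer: -109 + I*sqrt(2) ≈ -109.0 + 1.4142*I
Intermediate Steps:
V = -2
g(v, n) = 0 (g(v, n) = 0/(-2 + v) = 0)
w(K) = sqrt(K) (w(K) = sqrt(0 + K) = sqrt(K))
M(1)*L + w(V) = 1*(-109) + sqrt(-2) = -109 + I*sqrt(2)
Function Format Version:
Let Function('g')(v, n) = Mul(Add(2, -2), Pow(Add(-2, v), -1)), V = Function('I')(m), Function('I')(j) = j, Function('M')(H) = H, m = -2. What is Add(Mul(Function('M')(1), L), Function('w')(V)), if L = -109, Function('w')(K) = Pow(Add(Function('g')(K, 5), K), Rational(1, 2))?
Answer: Add(-109, Mul(I, Pow(2, Rational(1, 2)))) ≈ Add(-109.00, Mul(1.4142, I))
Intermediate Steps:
V = -2
Function('g')(v, n) = 0 (Function('g')(v, n) = Mul(0, Pow(Add(-2, v), -1)) = 0)
Function('w')(K) = Pow(K, Rational(1, 2)) (Function('w')(K) = Pow(Add(0, K), Rational(1, 2)) = Pow(K, Rational(1, 2)))
Add(Mul(Function('M')(1), L), Function('w')(V)) = Add(Mul(1, -109), Pow(-2, Rational(1, 2))) = Add(-109, Mul(I, Pow(2, Rational(1, 2))))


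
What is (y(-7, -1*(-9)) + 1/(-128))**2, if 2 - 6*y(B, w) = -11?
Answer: 687241/147456 ≈ 4.6607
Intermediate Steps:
y(B, w) = 13/6 (y(B, w) = 1/3 - 1/6*(-11) = 1/3 + 11/6 = 13/6)
(y(-7, -1*(-9)) + 1/(-128))**2 = (13/6 + 1/(-128))**2 = (13/6 - 1/128)**2 = (829/384)**2 = 687241/147456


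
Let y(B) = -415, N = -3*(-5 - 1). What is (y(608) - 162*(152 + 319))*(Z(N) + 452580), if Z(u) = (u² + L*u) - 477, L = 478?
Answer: -35368915227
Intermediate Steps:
N = 18 (N = -3*(-6) = 18)
Z(u) = -477 + u² + 478*u (Z(u) = (u² + 478*u) - 477 = -477 + u² + 478*u)
(y(608) - 162*(152 + 319))*(Z(N) + 452580) = (-415 - 162*(152 + 319))*((-477 + 18² + 478*18) + 452580) = (-415 - 162*471)*((-477 + 324 + 8604) + 452580) = (-415 - 76302)*(8451 + 452580) = -76717*461031 = -35368915227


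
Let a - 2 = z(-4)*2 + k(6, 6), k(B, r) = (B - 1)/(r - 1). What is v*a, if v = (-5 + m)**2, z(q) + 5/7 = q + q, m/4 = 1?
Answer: -101/7 ≈ -14.429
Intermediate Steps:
m = 4 (m = 4*1 = 4)
k(B, r) = (-1 + B)/(-1 + r)
z(q) = -5/7 + 2*q (z(q) = -5/7 + (q + q) = -5/7 + 2*q)
a = -101/7 (a = 2 + ((-5/7 + 2*(-4))*2 + (-1 + 6)/(-1 + 6)) = 2 + ((-5/7 - 8)*2 + 5/5) = 2 + (-61/7*2 + (1/5)*5) = 2 + (-122/7 + 1) = 2 - 115/7 = -101/7 ≈ -14.429)
v = 1 (v = (-5 + 4)**2 = (-1)**2 = 1)
v*a = 1*(-101/7) = -101/7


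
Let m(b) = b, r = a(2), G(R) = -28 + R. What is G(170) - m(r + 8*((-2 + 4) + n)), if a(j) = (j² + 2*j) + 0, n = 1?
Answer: 110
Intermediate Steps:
a(j) = j² + 2*j
r = 8 (r = 2*(2 + 2) = 2*4 = 8)
G(170) - m(r + 8*((-2 + 4) + n)) = (-28 + 170) - (8 + 8*((-2 + 4) + 1)) = 142 - (8 + 8*(2 + 1)) = 142 - (8 + 8*3) = 142 - (8 + 24) = 142 - 1*32 = 142 - 32 = 110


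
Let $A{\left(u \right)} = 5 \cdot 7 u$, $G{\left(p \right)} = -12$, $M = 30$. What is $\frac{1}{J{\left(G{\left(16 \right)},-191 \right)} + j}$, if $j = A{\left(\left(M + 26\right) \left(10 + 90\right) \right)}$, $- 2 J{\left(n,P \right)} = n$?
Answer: $\frac{1}{196006} \approx 5.1019 \cdot 10^{-6}$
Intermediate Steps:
$J{\left(n,P \right)} = - \frac{n}{2}$
$A{\left(u \right)} = 35 u$
$j = 196000$ ($j = 35 \left(30 + 26\right) \left(10 + 90\right) = 35 \cdot 56 \cdot 100 = 35 \cdot 5600 = 196000$)
$\frac{1}{J{\left(G{\left(16 \right)},-191 \right)} + j} = \frac{1}{\left(- \frac{1}{2}\right) \left(-12\right) + 196000} = \frac{1}{6 + 196000} = \frac{1}{196006}$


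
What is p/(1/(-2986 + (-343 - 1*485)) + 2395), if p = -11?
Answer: -41954/9134529 ≈ -0.0045929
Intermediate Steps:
p/(1/(-2986 + (-343 - 1*485)) + 2395) = -11/(1/(-2986 + (-343 - 1*485)) + 2395) = -11/(1/(-2986 + (-343 - 485)) + 2395) = -11/(1/(-2986 - 828) + 2395) = -11/(1/(-3814) + 2395) = -11/(-1/3814 + 2395) = -11/9134529/3814 = -11*3814/9134529 = -41954/9134529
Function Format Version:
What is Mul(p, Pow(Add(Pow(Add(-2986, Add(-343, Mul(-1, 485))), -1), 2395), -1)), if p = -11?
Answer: Rational(-41954, 9134529) ≈ -0.0045929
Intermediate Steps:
Mul(p, Pow(Add(Pow(Add(-2986, Add(-343, Mul(-1, 485))), -1), 2395), -1)) = Mul(-11, Pow(Add(Pow(Add(-2986, Add(-343, Mul(-1, 485))), -1), 2395), -1)) = Mul(-11, Pow(Add(Pow(Add(-2986, Add(-343, -485)), -1), 2395), -1)) = Mul(-11, Pow(Add(Pow(Add(-2986, -828), -1), 2395), -1)) = Mul(-11, Pow(Add(Pow(-3814, -1), 2395), -1)) = Mul(-11, Pow(Add(Rational(-1, 3814), 2395), -1)) = Mul(-11, Pow(Rational(9134529, 3814), -1)) = Mul(-11, Rational(3814, 9134529)) = Rational(-41954, 9134529)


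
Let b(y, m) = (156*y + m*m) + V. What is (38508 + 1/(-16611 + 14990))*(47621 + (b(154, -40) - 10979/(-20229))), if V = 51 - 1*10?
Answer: 92540665831924891/32791209 ≈ 2.8221e+9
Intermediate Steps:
V = 41 (V = 51 - 10 = 41)
b(y, m) = 41 + m² + 156*y (b(y, m) = (156*y + m*m) + 41 = (156*y + m²) + 41 = (m² + 156*y) + 41 = 41 + m² + 156*y)
(38508 + 1/(-16611 + 14990))*(47621 + (b(154, -40) - 10979/(-20229))) = (38508 + 1/(-16611 + 14990))*(47621 + ((41 + (-40)² + 156*154) - 10979/(-20229))) = (38508 + 1/(-1621))*(47621 + ((41 + 1600 + 24024) - 10979*(-1/20229))) = (38508 - 1/1621)*(47621 + (25665 + 10979/20229)) = 62421467*(47621 + 519188264/20229)/1621 = (62421467/1621)*(1482513473/20229) = 92540665831924891/32791209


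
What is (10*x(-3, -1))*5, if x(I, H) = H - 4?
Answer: -250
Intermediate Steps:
x(I, H) = -4 + H
(10*x(-3, -1))*5 = (10*(-4 - 1))*5 = (10*(-5))*5 = -50*5 = -250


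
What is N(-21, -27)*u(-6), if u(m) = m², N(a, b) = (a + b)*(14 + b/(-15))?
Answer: -136512/5 ≈ -27302.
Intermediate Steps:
N(a, b) = (14 - b/15)*(a + b) (N(a, b) = (a + b)*(14 + b*(-1/15)) = (a + b)*(14 - b/15) = (14 - b/15)*(a + b))
N(-21, -27)*u(-6) = (14*(-21) + 14*(-27) - 1/15*(-27)² - 1/15*(-21)*(-27))*(-6)² = (-294 - 378 - 1/15*729 - 189/5)*36 = (-294 - 378 - 243/5 - 189/5)*36 = -3792/5*36 = -136512/5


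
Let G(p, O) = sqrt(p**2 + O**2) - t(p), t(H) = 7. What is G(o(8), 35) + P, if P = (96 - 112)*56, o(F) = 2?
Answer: -903 + sqrt(1229) ≈ -867.94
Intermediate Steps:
P = -896 (P = -16*56 = -896)
G(p, O) = -7 + sqrt(O**2 + p**2) (G(p, O) = sqrt(p**2 + O**2) - 1*7 = sqrt(O**2 + p**2) - 7 = -7 + sqrt(O**2 + p**2))
G(o(8), 35) + P = (-7 + sqrt(35**2 + 2**2)) - 896 = (-7 + sqrt(1225 + 4)) - 896 = (-7 + sqrt(1229)) - 896 = -903 + sqrt(1229)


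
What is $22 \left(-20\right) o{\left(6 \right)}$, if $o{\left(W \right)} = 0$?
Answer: $0$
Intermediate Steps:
$22 \left(-20\right) o{\left(6 \right)} = 22 \left(-20\right) 0 = \left(-440\right) 0 = 0$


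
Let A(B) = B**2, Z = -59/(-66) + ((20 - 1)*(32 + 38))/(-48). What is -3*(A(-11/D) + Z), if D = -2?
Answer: -907/88 ≈ -10.307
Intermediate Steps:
Z = -7079/264 (Z = -59*(-1/66) + (19*70)*(-1/48) = 59/66 + 1330*(-1/48) = 59/66 - 665/24 = -7079/264 ≈ -26.814)
-3*(A(-11/D) + Z) = -3*((-11/(-2))**2 - 7079/264) = -3*((-11*(-1/2))**2 - 7079/264) = -3*((11/2)**2 - 7079/264) = -3*(121/4 - 7079/264) = -3*907/264 = -907/88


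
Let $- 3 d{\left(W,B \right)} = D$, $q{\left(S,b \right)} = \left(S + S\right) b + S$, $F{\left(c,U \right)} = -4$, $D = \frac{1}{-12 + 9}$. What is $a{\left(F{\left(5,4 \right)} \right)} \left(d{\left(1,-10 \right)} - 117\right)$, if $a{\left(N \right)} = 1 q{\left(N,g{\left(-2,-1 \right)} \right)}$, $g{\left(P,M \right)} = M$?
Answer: $- \frac{4208}{9} \approx -467.56$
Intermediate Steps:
$D = - \frac{1}{3}$ ($D = \frac{1}{-3} = - \frac{1}{3} \approx -0.33333$)
$q{\left(S,b \right)} = S + 2 S b$ ($q{\left(S,b \right)} = 2 S b + S = S + 2 S b$)
$d{\left(W,B \right)} = \frac{1}{9}$ ($d{\left(W,B \right)} = \left(- \frac{1}{3}\right) \left(- \frac{1}{3}\right) = \frac{1}{9}$)
$a{\left(N \right)} = - N$ ($a{\left(N \right)} = 1 N \left(1 + 2 \left(-1\right)\right) = 1 N \left(1 - 2\right) = 1 N \left(-1\right) = 1 \left(- N\right) = - N$)
$a{\left(F{\left(5,4 \right)} \right)} \left(d{\left(1,-10 \right)} - 117\right) = \left(-1\right) \left(-4\right) \left(\frac{1}{9} - 117\right) = 4 \left(- \frac{1052}{9}\right) = - \frac{4208}{9}$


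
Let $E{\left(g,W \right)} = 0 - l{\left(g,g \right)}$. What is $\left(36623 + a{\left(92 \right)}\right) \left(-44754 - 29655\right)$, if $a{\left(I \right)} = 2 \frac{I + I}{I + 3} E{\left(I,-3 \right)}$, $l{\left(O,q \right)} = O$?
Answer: $- \frac{256363485561}{95} \approx -2.6986 \cdot 10^{9}$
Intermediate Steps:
$E{\left(g,W \right)} = - g$ ($E{\left(g,W \right)} = 0 - g = - g$)
$a{\left(I \right)} = - \frac{4 I^{2}}{3 + I}$ ($a{\left(I \right)} = 2 \frac{I + I}{I + 3} \left(- I\right) = 2 \frac{2 I}{3 + I} \left(- I\right) = \frac{4 I}{3 + I} \left(- I\right) = - \frac{4 I^{2}}{3 + I}$)
$\left(36623 + a{\left(92 \right)}\right) \left(-44754 - 29655\right) = \left(36623 - \frac{4 \cdot 92^{2}}{3 + 92}\right) \left(-44754 - 29655\right) = \left(36623 - \frac{33856}{95}\right) \left(-74409\right) = \frac{3445329}{95} \left(-74409\right) = - \frac{256363485561}{95}$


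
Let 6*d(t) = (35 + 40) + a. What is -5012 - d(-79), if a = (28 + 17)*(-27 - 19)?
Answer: -9359/2 ≈ -4679.5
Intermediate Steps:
a = -2070 (a = 45*(-46) = -2070)
d(t) = -665/2 (d(t) = ((35 + 40) - 2070)/6 = (75 - 2070)/6 = (⅙)*(-1995) = -665/2)
-5012 - d(-79) = -5012 - 1*(-665/2) = -5012 + 665/2 = -9359/2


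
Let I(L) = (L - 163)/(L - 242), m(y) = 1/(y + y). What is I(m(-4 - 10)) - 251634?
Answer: -1705319053/6777 ≈ -2.5163e+5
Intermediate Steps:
m(y) = 1/(2*y)
I(L) = (-163 + L)/(-242 + L)
I(m(-4 - 10)) - 251634 = (-163 + 1/(2*(-4 - 10)))/(-242 + 1/(2*(-4 - 10))) - 251634 = (-163 + (½)/(-14))/(-242 + (½)/(-14)) - 251634 = (-163 + (½)*(-1/14))/(-242 + (½)*(-1/14)) - 251634 = (-163 - 1/28)/(-242 - 1/28) - 251634 = -4565/28/(-6777/28) - 251634 = -28/6777*(-4565/28) - 251634 = 4565/6777 - 251634 = -1705319053/6777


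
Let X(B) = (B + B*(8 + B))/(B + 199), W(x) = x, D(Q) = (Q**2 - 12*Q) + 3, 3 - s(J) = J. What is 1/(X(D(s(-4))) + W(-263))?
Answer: -167/43185 ≈ -0.0038671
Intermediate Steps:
s(J) = 3 - J
D(Q) = 3 + Q**2 - 12*Q
X(B) = (B + B*(8 + B))/(199 + B)
1/(X(D(s(-4))) + W(-263)) = 1/((3 + (3 - 1*(-4))**2 - 12*(3 - 1*(-4)))*(9 + (3 + (3 - 1*(-4))**2 - 12*(3 - 1*(-4))))/(199 + (3 + (3 - 1*(-4))**2 - 12*(3 - 1*(-4)))) - 263) = 1/((3 + (3 + 4)**2 - 12*(3 + 4))*(9 + (3 + (3 + 4)**2 - 12*(3 + 4)))/(199 + (3 + (3 + 4)**2 - 12*(3 + 4))) - 263) = 1/((3 + 7**2 - 12*7)*(9 + (3 + 7**2 - 12*7))/(199 + (3 + 7**2 - 12*7)) - 263) = 1/((3 + 49 - 84)*(9 + (3 + 49 - 84))/(199 + (3 + 49 - 84)) - 263) = 1/(-32*(9 - 32)/(199 - 32) - 263) = 1/(-32*(-23)/167 - 263) = 1/(-32*1/167*(-23) - 263) = 1/(736/167 - 263) = 1/(-43185/167) = -167/43185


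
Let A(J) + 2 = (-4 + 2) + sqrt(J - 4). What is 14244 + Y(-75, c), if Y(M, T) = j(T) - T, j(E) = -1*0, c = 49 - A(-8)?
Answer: 14191 + 2*I*sqrt(3) ≈ 14191.0 + 3.4641*I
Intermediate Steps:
A(J) = -4 + sqrt(-4 + J) (A(J) = -2 + ((-4 + 2) + sqrt(J - 4)) = -2 + (-2 + sqrt(-4 + J)) = -4 + sqrt(-4 + J))
c = 53 - 2*I*sqrt(3) (c = 49 - (-4 + sqrt(-4 - 8)) = 49 - (-4 + sqrt(-12)) = 49 - (-4 + 2*I*sqrt(3)) = 49 + (4 - 2*I*sqrt(3)) = 53 - 2*I*sqrt(3) ≈ 53.0 - 3.4641*I)
j(E) = 0
Y(M, T) = -T (Y(M, T) = 0 - T = -T)
14244 + Y(-75, c) = 14244 - (53 - 2*I*sqrt(3)) = 14244 + (-53 + 2*I*sqrt(3)) = 14191 + 2*I*sqrt(3)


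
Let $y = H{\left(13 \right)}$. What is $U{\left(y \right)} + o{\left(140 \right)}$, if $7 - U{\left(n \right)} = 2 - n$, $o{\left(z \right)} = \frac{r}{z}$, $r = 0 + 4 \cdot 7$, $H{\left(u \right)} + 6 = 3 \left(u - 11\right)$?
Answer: $\frac{26}{5} \approx 5.2$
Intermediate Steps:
$H{\left(u \right)} = -39 + 3 u$ ($H{\left(u \right)} = -6 + 3 \left(u - 11\right) = -6 + 3 \left(-11 + u\right) = -6 + \left(-33 + 3 u\right) = -39 + 3 u$)
$y = 0$ ($y = -39 + 3 \cdot 13 = -39 + 39 = 0$)
$r = 28$ ($r = 0 + 28 = 28$)
$o{\left(z \right)} = \frac{28}{z}$
$U{\left(n \right)} = 5 + n$ ($U{\left(n \right)} = 7 - \left(2 - n\right) = 7 + \left(-2 + n\right) = 5 + n$)
$U{\left(y \right)} + o{\left(140 \right)} = \left(5 + 0\right) + \frac{28}{140} = 5 + 28 \cdot \frac{1}{140} = 5 + \frac{1}{5} = \frac{26}{5}$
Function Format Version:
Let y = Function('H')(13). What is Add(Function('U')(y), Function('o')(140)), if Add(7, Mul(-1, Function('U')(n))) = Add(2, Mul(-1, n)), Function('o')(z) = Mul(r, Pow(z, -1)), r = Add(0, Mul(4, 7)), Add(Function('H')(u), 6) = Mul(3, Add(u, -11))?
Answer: Rational(26, 5) ≈ 5.2000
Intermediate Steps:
Function('H')(u) = Add(-39, Mul(3, u)) (Function('H')(u) = Add(-6, Mul(3, Add(u, -11))) = Add(-6, Mul(3, Add(-11, u))) = Add(-6, Add(-33, Mul(3, u))) = Add(-39, Mul(3, u)))
y = 0 (y = Add(-39, Mul(3, 13)) = Add(-39, 39) = 0)
r = 28 (r = Add(0, 28) = 28)
Function('o')(z) = Mul(28, Pow(z, -1))
Function('U')(n) = Add(5, n) (Function('U')(n) = Add(7, Mul(-1, Add(2, Mul(-1, n)))) = Add(7, Add(-2, n)) = Add(5, n))
Add(Function('U')(y), Function('o')(140)) = Add(Add(5, 0), Mul(28, Pow(140, -1))) = Add(5, Mul(28, Rational(1, 140))) = Add(5, Rational(1, 5)) = Rational(26, 5)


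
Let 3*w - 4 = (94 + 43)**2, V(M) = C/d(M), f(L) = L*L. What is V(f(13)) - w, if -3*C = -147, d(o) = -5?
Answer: -94012/15 ≈ -6267.5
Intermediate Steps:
f(L) = L**2
C = 49 (C = -1/3*(-147) = 49)
V(M) = -49/5 (V(M) = 49/(-5) = 49*(-1/5) = -49/5)
w = 18773/3 (w = 4/3 + (94 + 43)**2/3 = 4/3 + (1/3)*137**2 = 4/3 + (1/3)*18769 = 4/3 + 18769/3 = 18773/3 ≈ 6257.7)
V(f(13)) - w = -49/5 - 1*18773/3 = -49/5 - 18773/3 = -94012/15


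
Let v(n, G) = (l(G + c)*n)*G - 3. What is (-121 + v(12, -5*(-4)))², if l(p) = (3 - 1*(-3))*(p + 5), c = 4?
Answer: 1733556496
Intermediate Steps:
l(p) = 30 + 6*p (l(p) = (3 + 3)*(5 + p) = 6*(5 + p) = 30 + 6*p)
v(n, G) = -3 + G*n*(54 + 6*G) (v(n, G) = ((30 + 6*(G + 4))*n)*G - 3 = ((30 + 6*(4 + G))*n)*G - 3 = ((30 + (24 + 6*G))*n)*G - 3 = ((54 + 6*G)*n)*G - 3 = (n*(54 + 6*G))*G - 3 = G*n*(54 + 6*G) - 3 = -3 + G*n*(54 + 6*G))
(-121 + v(12, -5*(-4)))² = (-121 + (-3 + 6*(-5*(-4))*12*(9 - 5*(-4))))² = (-121 + (-3 + 6*20*12*(9 + 20)))² = (-121 + (-3 + 6*20*12*29))² = (-121 + (-3 + 41760))² = (-121 + 41757)² = 41636² = 1733556496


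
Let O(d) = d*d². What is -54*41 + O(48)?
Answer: 108378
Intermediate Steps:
O(d) = d³
-54*41 + O(48) = -54*41 + 48³ = -2214 + 110592 = 108378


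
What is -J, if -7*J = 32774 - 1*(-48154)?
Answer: 80928/7 ≈ 11561.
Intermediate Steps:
J = -80928/7 (J = -(32774 - 1*(-48154))/7 = -(32774 + 48154)/7 = -1/7*80928 = -80928/7 ≈ -11561.)
-J = -1*(-80928/7) = 80928/7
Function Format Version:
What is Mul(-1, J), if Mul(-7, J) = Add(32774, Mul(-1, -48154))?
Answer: Rational(80928, 7) ≈ 11561.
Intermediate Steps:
J = Rational(-80928, 7) (J = Mul(Rational(-1, 7), Add(32774, Mul(-1, -48154))) = Mul(Rational(-1, 7), Add(32774, 48154)) = Mul(Rational(-1, 7), 80928) = Rational(-80928, 7) ≈ -11561.)
Mul(-1, J) = Mul(-1, Rational(-80928, 7)) = Rational(80928, 7)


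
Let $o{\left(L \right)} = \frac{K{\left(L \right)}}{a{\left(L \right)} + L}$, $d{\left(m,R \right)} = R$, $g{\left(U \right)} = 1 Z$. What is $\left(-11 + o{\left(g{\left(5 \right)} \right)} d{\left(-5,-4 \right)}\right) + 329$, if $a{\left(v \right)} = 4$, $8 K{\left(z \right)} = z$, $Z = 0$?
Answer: $318$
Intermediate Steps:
$g{\left(U \right)} = 0$ ($g{\left(U \right)} = 1 \cdot 0 = 0$)
$K{\left(z \right)} = \frac{z}{8}$
$o{\left(L \right)} = \frac{L}{8 \left(4 + L\right)}$ ($o{\left(L \right)} = \frac{\frac{1}{8} L}{4 + L} = \frac{L}{8 \left(4 + L\right)}$)
$\left(-11 + o{\left(g{\left(5 \right)} \right)} d{\left(-5,-4 \right)}\right) + 329 = \left(-11 + \frac{1}{8} \cdot 0 \frac{1}{4 + 0} \left(-4\right)\right) + 329 = \left(-11 + \frac{1}{8} \cdot 0 \cdot \frac{1}{4} \left(-4\right)\right) + 329 = \left(-11 + 0 \left(-4\right)\right) + 329 = \left(-11 + 0\right) + 329 = -11 + 329 = 318$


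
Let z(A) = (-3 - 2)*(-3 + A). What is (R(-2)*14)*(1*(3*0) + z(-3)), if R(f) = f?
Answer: -840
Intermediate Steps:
z(A) = 15 - 5*A (z(A) = -5*(-3 + A) = 15 - 5*A)
(R(-2)*14)*(1*(3*0) + z(-3)) = (-2*14)*(1*(3*0) + (15 - 5*(-3))) = -28*(1*0 + (15 + 15)) = -28*(0 + 30) = -28*30 = -840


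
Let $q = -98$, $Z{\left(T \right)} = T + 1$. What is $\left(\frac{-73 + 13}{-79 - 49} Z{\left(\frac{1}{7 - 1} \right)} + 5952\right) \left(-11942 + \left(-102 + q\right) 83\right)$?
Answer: $- \frac{5436722973}{32} \approx -1.699 \cdot 10^{8}$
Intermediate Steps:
$Z{\left(T \right)} = 1 + T$
$\left(\frac{-73 + 13}{-79 - 49} Z{\left(\frac{1}{7 - 1} \right)} + 5952\right) \left(-11942 + \left(-102 + q\right) 83\right) = \left(\frac{-73 + 13}{-79 - 49} \left(1 + \frac{1}{7 - 1}\right) + 5952\right) \left(-11942 + \left(-102 - 98\right) 83\right) = \left(- \frac{60}{-128} \left(1 + \frac{1}{6}\right) + 5952\right) \left(-11942 - 16600\right) = \left(\left(-60\right) \left(- \frac{1}{128}\right) \left(1 + \frac{1}{6}\right) + 5952\right) \left(-11942 - 16600\right) = \left(\frac{15}{32} \cdot \frac{7}{6} + 5952\right) \left(-28542\right) = \left(\frac{35}{64} + 5952\right) \left(-28542\right) = \frac{380963}{64} \left(-28542\right) = - \frac{5436722973}{32}$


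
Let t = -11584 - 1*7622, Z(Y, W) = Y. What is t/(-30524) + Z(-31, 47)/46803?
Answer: 448976087/714307386 ≈ 0.62855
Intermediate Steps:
t = -19206 (t = -11584 - 7622 = -19206)
t/(-30524) + Z(-31, 47)/46803 = -19206/(-30524) - 31/46803 = -19206*(-1/30524) - 31*1/46803 = 9603/15262 - 31/46803 = 448976087/714307386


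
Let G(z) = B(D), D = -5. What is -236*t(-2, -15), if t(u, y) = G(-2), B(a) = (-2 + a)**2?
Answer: -11564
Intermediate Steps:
G(z) = 49 (G(z) = (-2 - 5)**2 = (-7)**2 = 49)
t(u, y) = 49
-236*t(-2, -15) = -236*49 = -11564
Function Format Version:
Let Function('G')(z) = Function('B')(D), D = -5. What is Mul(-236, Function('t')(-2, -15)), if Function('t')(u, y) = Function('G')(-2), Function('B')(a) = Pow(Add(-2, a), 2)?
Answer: -11564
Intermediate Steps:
Function('G')(z) = 49 (Function('G')(z) = Pow(Add(-2, -5), 2) = Pow(-7, 2) = 49)
Function('t')(u, y) = 49
Mul(-236, Function('t')(-2, -15)) = Mul(-236, 49) = -11564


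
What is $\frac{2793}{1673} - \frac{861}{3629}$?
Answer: $\frac{1242192}{867331} \approx 1.4322$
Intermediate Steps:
$\frac{2793}{1673} - \frac{861}{3629} = 2793 \cdot \frac{1}{1673} - \frac{861}{3629} = \frac{399}{239} - \frac{861}{3629} = \frac{1242192}{867331}$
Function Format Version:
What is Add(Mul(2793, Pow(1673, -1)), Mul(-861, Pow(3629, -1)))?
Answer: Rational(1242192, 867331) ≈ 1.4322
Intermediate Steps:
Add(Mul(2793, Pow(1673, -1)), Mul(-861, Pow(3629, -1))) = Add(Mul(2793, Rational(1, 1673)), Mul(-861, Rational(1, 3629))) = Add(Rational(399, 239), Rational(-861, 3629)) = Rational(1242192, 867331)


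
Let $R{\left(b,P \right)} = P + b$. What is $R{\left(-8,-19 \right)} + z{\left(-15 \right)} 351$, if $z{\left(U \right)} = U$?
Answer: $-5292$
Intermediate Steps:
$R{\left(-8,-19 \right)} + z{\left(-15 \right)} 351 = \left(-19 - 8\right) - 5265 = -27 - 5265 = -5292$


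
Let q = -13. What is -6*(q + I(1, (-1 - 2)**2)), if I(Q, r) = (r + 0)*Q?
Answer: 24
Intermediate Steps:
I(Q, r) = Q*r (I(Q, r) = r*Q = Q*r)
-6*(q + I(1, (-1 - 2)**2)) = -6*(-13 + 1*(-1 - 2)**2) = -6*(-13 + 1*(-3)**2) = -6*(-13 + 1*9) = -6*(-13 + 9) = -6*(-4) = 24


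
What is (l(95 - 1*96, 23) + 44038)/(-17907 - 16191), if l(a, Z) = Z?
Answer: -14687/11366 ≈ -1.2922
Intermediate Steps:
(l(95 - 1*96, 23) + 44038)/(-17907 - 16191) = (23 + 44038)/(-17907 - 16191) = 44061/(-34098) = 44061*(-1/34098) = -14687/11366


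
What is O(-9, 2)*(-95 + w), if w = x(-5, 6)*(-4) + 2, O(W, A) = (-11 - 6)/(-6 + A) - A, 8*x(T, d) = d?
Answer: -216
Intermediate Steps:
x(T, d) = d/8
O(W, A) = -A - 17/(-6 + A) (O(W, A) = -17/(-6 + A) - A = -A - 17/(-6 + A))
w = -1 (w = ((⅛)*6)*(-4) + 2 = (¾)*(-4) + 2 = -3 + 2 = -1)
O(-9, 2)*(-95 + w) = ((-17 - 1*2² + 6*2)/(-6 + 2))*(-95 - 1) = ((-17 - 1*4 + 12)/(-4))*(-96) = -(-17 - 4 + 12)/4*(-96) = -¼*(-9)*(-96) = (9/4)*(-96) = -216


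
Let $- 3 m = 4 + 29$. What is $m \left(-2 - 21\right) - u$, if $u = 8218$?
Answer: $-7965$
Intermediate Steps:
$m = -11$ ($m = - \frac{4 + 29}{3} = \left(- \frac{1}{3}\right) 33 = -11$)
$m \left(-2 - 21\right) - u = - 11 \left(-2 - 21\right) - 8218 = \left(-11\right) \left(-23\right) - 8218 = 253 - 8218 = -7965$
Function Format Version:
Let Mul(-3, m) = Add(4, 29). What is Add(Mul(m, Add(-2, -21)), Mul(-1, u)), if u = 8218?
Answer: -7965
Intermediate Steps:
m = -11 (m = Mul(Rational(-1, 3), Add(4, 29)) = Mul(Rational(-1, 3), 33) = -11)
Add(Mul(m, Add(-2, -21)), Mul(-1, u)) = Add(Mul(-11, Add(-2, -21)), Mul(-1, 8218)) = Add(Mul(-11, -23), -8218) = Add(253, -8218) = -7965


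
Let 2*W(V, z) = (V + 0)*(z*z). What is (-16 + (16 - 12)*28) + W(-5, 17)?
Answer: -1253/2 ≈ -626.50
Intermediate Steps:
W(V, z) = V*z**2/2 (W(V, z) = ((V + 0)*(z*z))/2 = (V*z**2)/2 = V*z**2/2)
(-16 + (16 - 12)*28) + W(-5, 17) = (-16 + (16 - 12)*28) + (1/2)*(-5)*17**2 = (-16 + 4*28) + (1/2)*(-5)*289 = (-16 + 112) - 1445/2 = 96 - 1445/2 = -1253/2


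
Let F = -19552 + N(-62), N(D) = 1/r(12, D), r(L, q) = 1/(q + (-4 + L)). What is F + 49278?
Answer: 29672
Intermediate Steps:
r(L, q) = 1/(-4 + L + q)
N(D) = 8 + D (N(D) = 1/(1/(-4 + 12 + D)) = 1/(1/(8 + D)) = 8 + D)
F = -19606 (F = -19552 + (8 - 62) = -19552 - 54 = -19606)
F + 49278 = -19606 + 49278 = 29672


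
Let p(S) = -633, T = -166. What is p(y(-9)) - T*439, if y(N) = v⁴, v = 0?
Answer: 72241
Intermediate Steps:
y(N) = 0 (y(N) = 0⁴ = 0)
p(y(-9)) - T*439 = -633 - (-166)*439 = -633 - 1*(-72874) = -633 + 72874 = 72241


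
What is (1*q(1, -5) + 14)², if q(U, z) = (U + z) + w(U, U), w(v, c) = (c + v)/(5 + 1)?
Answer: 961/9 ≈ 106.78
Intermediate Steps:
w(v, c) = c/6 + v/6 (w(v, c) = (c + v)/6 = (c + v)*(⅙) = c/6 + v/6)
q(U, z) = z + 4*U/3 (q(U, z) = (U + z) + (U/6 + U/6) = (U + z) + U/3 = z + 4*U/3)
(1*q(1, -5) + 14)² = (1*(-5 + (4/3)*1) + 14)² = (1*(-5 + 4/3) + 14)² = (1*(-11/3) + 14)² = (-11/3 + 14)² = (31/3)² = 961/9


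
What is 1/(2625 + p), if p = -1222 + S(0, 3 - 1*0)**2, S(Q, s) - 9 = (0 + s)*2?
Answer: 1/1628 ≈ 0.00061425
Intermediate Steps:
S(Q, s) = 9 + 2*s (S(Q, s) = 9 + (0 + s)*2 = 9 + s*2 = 9 + 2*s)
p = -997 (p = -1222 + (9 + 2*(3 - 1*0))**2 = -1222 + (9 + 2*(3 + 0))**2 = -1222 + (9 + 2*3)**2 = -1222 + (9 + 6)**2 = -1222 + 15**2 = -1222 + 225 = -997)
1/(2625 + p) = 1/(2625 - 997) = 1/1628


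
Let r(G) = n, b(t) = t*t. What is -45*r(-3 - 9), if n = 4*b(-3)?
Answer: -1620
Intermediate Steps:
b(t) = t**2
n = 36 (n = 4*(-3)**2 = 4*9 = 36)
r(G) = 36
-45*r(-3 - 9) = -45*36 = -1620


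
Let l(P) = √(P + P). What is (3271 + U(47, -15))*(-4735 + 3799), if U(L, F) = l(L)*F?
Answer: -3061656 + 14040*√94 ≈ -2.9255e+6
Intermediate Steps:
l(P) = √2*√P (l(P) = √(2*P) = √2*√P)
U(L, F) = F*√2*√L (U(L, F) = (√2*√L)*F = F*√2*√L)
(3271 + U(47, -15))*(-4735 + 3799) = (3271 - 15*√2*√47)*(-4735 + 3799) = (3271 - 15*√94)*(-936) = -3061656 + 14040*√94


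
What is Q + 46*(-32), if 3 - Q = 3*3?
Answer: -1478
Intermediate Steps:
Q = -6 (Q = 3 - 3*3 = 3 - 1*9 = 3 - 9 = -6)
Q + 46*(-32) = -6 + 46*(-32) = -6 - 1472 = -1478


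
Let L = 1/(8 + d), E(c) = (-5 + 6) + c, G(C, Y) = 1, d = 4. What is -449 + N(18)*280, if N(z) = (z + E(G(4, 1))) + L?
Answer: 15523/3 ≈ 5174.3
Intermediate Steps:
E(c) = 1 + c
L = 1/12 (L = 1/(8 + 4) = 1/12 ≈ 0.083333)
N(z) = 25/12 + z (N(z) = (z + (1 + 1)) + 1/12 = (z + 2) + 1/12 = (2 + z) + 1/12 = 25/12 + z)
-449 + N(18)*280 = -449 + (25/12 + 18)*280 = -449 + (241/12)*280 = -449 + 16870/3 = 15523/3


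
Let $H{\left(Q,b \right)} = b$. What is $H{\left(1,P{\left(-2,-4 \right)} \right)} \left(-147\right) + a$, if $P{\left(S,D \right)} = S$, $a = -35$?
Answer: $259$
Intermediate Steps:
$H{\left(1,P{\left(-2,-4 \right)} \right)} \left(-147\right) + a = \left(-2\right) \left(-147\right) - 35 = 294 - 35 = 259$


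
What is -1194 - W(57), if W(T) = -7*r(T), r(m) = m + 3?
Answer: -774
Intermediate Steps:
r(m) = 3 + m
W(T) = -21 - 7*T (W(T) = -7*(3 + T) = -21 - 7*T)
-1194 - W(57) = -1194 - (-21 - 7*57) = -1194 - (-21 - 399) = -1194 - 1*(-420) = -1194 + 420 = -774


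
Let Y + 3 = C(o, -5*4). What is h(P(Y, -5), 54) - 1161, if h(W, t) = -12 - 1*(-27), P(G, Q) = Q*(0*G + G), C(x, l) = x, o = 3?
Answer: -1146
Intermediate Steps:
Y = 0 (Y = -3 + 3 = 0)
P(G, Q) = G*Q (P(G, Q) = Q*(0 + G) = Q*G = G*Q)
h(W, t) = 15 (h(W, t) = -12 + 27 = 15)
h(P(Y, -5), 54) - 1161 = 15 - 1161 = -1146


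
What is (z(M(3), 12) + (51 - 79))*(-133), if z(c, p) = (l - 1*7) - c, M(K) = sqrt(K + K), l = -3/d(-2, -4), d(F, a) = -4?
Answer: 18221/4 + 133*sqrt(6) ≈ 4881.0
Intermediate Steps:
l = 3/4 (l = -3/(-4) = -3*(-1/4) = 3/4 ≈ 0.75000)
M(K) = sqrt(2)*sqrt(K) (M(K) = sqrt(2*K) = sqrt(2)*sqrt(K))
z(c, p) = -25/4 - c (z(c, p) = (3/4 - 1*7) - c = (3/4 - 7) - c = -25/4 - c)
(z(M(3), 12) + (51 - 79))*(-133) = ((-25/4 - sqrt(2)*sqrt(3)) + (51 - 79))*(-133) = ((-25/4 - sqrt(6)) - 28)*(-133) = (-137/4 - sqrt(6))*(-133) = 18221/4 + 133*sqrt(6)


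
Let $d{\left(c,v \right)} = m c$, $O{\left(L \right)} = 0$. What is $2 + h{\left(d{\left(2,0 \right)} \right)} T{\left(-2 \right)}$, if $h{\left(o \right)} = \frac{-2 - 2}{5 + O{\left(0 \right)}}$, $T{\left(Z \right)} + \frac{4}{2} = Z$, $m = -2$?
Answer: $\frac{26}{5} \approx 5.2$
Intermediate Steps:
$T{\left(Z \right)} = -2 + Z$
$d{\left(c,v \right)} = - 2 c$
$h{\left(o \right)} = - \frac{4}{5}$ ($h{\left(o \right)} = \frac{-2 - 2}{5 + 0} = - \frac{4}{5}$)
$2 + h{\left(d{\left(2,0 \right)} \right)} T{\left(-2 \right)} = 2 - \frac{4 \left(-2 - 2\right)}{5} = 2 - - \frac{16}{5} = 2 + \frac{16}{5} = \frac{26}{5}$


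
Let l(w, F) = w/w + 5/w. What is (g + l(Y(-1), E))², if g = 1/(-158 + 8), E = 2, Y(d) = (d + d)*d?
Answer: 68644/5625 ≈ 12.203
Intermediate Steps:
Y(d) = 2*d² (Y(d) = (2*d)*d = 2*d²)
l(w, F) = 1 + 5/w
g = -1/150 (g = 1/(-150) = -1/150 ≈ -0.0066667)
(g + l(Y(-1), E))² = (-1/150 + (5 + 2*(-1)²)/((2*(-1)²)))² = (-1/150 + (5 + 2*1)/((2*1)))² = (-1/150 + (5 + 2)/2)² = (-1/150 + (½)*7)² = (-1/150 + 7/2)² = (262/75)² = 68644/5625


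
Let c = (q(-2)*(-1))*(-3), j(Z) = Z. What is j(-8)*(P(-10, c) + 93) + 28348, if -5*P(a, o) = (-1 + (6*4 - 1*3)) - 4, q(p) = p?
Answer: 138148/5 ≈ 27630.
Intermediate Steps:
c = -6 (c = -2*(-1)*(-3) = 2*(-3) = -6)
P(a, o) = -16/5 (P(a, o) = -((-1 + (6*4 - 1*3)) - 4)/5 = -((-1 + (24 - 3)) - 4)/5 = -((-1 + 21) - 4)/5 = -(20 - 4)/5 = -1/5*16 = -16/5)
j(-8)*(P(-10, c) + 93) + 28348 = -8*(-16/5 + 93) + 28348 = -8*449/5 + 28348 = -3592/5 + 28348 = 138148/5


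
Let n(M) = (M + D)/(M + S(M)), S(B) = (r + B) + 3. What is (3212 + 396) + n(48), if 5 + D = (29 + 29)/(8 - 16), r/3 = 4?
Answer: 1602095/444 ≈ 3608.3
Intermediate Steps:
r = 12 (r = 3*4 = 12)
S(B) = 15 + B (S(B) = (12 + B) + 3 = 15 + B)
D = -49/4 (D = -5 + (29 + 29)/(8 - 16) = -5 + 58/(-8) = -5 + 58*(-⅛) = -5 - 29/4 = -49/4 ≈ -12.250)
n(M) = (-49/4 + M)/(15 + 2*M) (n(M) = (M - 49/4)/(M + (15 + M)) = (-49/4 + M)/(15 + 2*M))
(3212 + 396) + n(48) = (3212 + 396) + (-49 + 4*48)/(4*(15 + 2*48)) = 3608 + (-49 + 192)/(4*(15 + 96)) = 3608 + (¼)*143/111 = 3608 + (¼)*(1/111)*143 = 3608 + 143/444 = 1602095/444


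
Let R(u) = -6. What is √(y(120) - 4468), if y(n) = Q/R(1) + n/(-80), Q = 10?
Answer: I*√160962/6 ≈ 66.867*I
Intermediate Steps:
y(n) = -5/3 - n/80 (y(n) = 10/(-6) + n/(-80) = 10*(-⅙) + n*(-1/80) = -5/3 - n/80)
√(y(120) - 4468) = √((-5/3 - 1/80*120) - 4468) = √((-5/3 - 3/2) - 4468) = √(-19/6 - 4468) = √(-26827/6) = I*√160962/6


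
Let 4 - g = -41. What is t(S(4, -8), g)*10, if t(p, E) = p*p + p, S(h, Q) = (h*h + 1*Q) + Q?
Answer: 0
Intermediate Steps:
S(h, Q) = h² + 2*Q (S(h, Q) = (h² + Q) + Q = (Q + h²) + Q = h² + 2*Q)
g = 45 (g = 4 - 1*(-41) = 4 + 41 = 45)
t(p, E) = p + p² (t(p, E) = p² + p = p + p²)
t(S(4, -8), g)*10 = ((4² + 2*(-8))*(1 + (4² + 2*(-8))))*10 = ((16 - 16)*(1 + (16 - 16)))*10 = (0*(1 + 0))*10 = (0*1)*10 = 0*10 = 0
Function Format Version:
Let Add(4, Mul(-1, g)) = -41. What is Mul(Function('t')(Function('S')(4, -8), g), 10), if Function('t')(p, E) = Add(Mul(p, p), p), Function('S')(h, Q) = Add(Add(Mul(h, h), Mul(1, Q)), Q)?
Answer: 0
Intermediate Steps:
Function('S')(h, Q) = Add(Pow(h, 2), Mul(2, Q)) (Function('S')(h, Q) = Add(Add(Pow(h, 2), Q), Q) = Add(Add(Q, Pow(h, 2)), Q) = Add(Pow(h, 2), Mul(2, Q)))
g = 45 (g = Add(4, Mul(-1, -41)) = Add(4, 41) = 45)
Function('t')(p, E) = Add(p, Pow(p, 2)) (Function('t')(p, E) = Add(Pow(p, 2), p) = Add(p, Pow(p, 2)))
Mul(Function('t')(Function('S')(4, -8), g), 10) = Mul(Mul(Add(Pow(4, 2), Mul(2, -8)), Add(1, Add(Pow(4, 2), Mul(2, -8)))), 10) = Mul(Mul(Add(16, -16), Add(1, Add(16, -16))), 10) = Mul(Mul(0, Add(1, 0)), 10) = Mul(Mul(0, 1), 10) = Mul(0, 10) = 0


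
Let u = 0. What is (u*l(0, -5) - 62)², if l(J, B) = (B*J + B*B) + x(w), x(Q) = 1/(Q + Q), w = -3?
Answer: 3844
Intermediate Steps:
x(Q) = 1/(2*Q)
l(J, B) = -⅙ + B² + B*J (l(J, B) = (B*J + B*B) + (½)/(-3) = (B*J + B²) + (½)*(-⅓) = (B² + B*J) - ⅙ = -⅙ + B² + B*J)
(u*l(0, -5) - 62)² = (0*(-⅙ + (-5)² - 5*0) - 62)² = (0*(-⅙ + 25 + 0) - 62)² = (0*(149/6) - 62)² = (0 - 62)² = (-62)² = 3844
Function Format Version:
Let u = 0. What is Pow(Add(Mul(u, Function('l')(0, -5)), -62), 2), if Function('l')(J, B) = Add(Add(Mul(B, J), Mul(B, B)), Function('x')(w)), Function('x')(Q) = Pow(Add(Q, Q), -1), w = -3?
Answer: 3844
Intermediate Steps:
Function('x')(Q) = Mul(Rational(1, 2), Pow(Q, -1)) (Function('x')(Q) = Pow(Mul(2, Q), -1) = Mul(Rational(1, 2), Pow(Q, -1)))
Function('l')(J, B) = Add(Rational(-1, 6), Pow(B, 2), Mul(B, J)) (Function('l')(J, B) = Add(Add(Mul(B, J), Mul(B, B)), Mul(Rational(1, 2), Pow(-3, -1))) = Add(Add(Mul(B, J), Pow(B, 2)), Mul(Rational(1, 2), Rational(-1, 3))) = Add(Add(Pow(B, 2), Mul(B, J)), Rational(-1, 6)) = Add(Rational(-1, 6), Pow(B, 2), Mul(B, J)))
Pow(Add(Mul(u, Function('l')(0, -5)), -62), 2) = Pow(Add(Mul(0, Add(Rational(-1, 6), Pow(-5, 2), Mul(-5, 0))), -62), 2) = Pow(Add(Mul(0, Add(Rational(-1, 6), 25, 0)), -62), 2) = Pow(Add(Mul(0, Rational(149, 6)), -62), 2) = Pow(Add(0, -62), 2) = Pow(-62, 2) = 3844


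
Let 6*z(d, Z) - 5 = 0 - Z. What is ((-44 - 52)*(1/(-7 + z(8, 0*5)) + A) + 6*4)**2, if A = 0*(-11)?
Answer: 2143296/1369 ≈ 1565.6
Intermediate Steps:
z(d, Z) = 5/6 - Z/6 (z(d, Z) = 5/6 + (0 - Z)/6 = 5/6 + (-Z)/6 = 5/6 - Z/6)
A = 0
((-44 - 52)*(1/(-7 + z(8, 0*5)) + A) + 6*4)**2 = ((-44 - 52)*(1/(-7 + (5/6 - 0*5)) + 0) + 6*4)**2 = (-96*(1/(-7 + (5/6 - 1/6*0)) + 0) + 24)**2 = (-96*(1/(-7 + (5/6 + 0)) + 0) + 24)**2 = (-96*(1/(-7 + 5/6) + 0) + 24)**2 = (-96*(1/(-37/6) + 0) + 24)**2 = (-96*(-6/37 + 0) + 24)**2 = (-96*(-6/37) + 24)**2 = (576/37 + 24)**2 = (1464/37)**2 = 2143296/1369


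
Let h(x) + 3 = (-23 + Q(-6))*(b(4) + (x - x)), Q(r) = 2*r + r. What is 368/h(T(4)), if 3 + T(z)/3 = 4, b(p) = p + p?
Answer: -368/331 ≈ -1.1118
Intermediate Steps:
b(p) = 2*p
T(z) = 3 (T(z) = -9 + 3*4 = -9 + 12 = 3)
Q(r) = 3*r
h(x) = -331 (h(x) = -3 + (-23 + 3*(-6))*(2*4 + (x - x)) = -3 + (-23 - 18)*(8 + 0) = -3 - 41*8 = -3 - 328 = -331)
368/h(T(4)) = 368/(-331) = 368*(-1/331) = -368/331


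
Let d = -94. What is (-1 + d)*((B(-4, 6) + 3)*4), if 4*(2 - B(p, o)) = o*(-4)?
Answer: -4180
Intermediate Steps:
B(p, o) = 2 + o (B(p, o) = 2 - o*(-4)/4 = 2 - (-1)*o = 2 + o)
(-1 + d)*((B(-4, 6) + 3)*4) = (-1 - 94)*(((2 + 6) + 3)*4) = -95*(8 + 3)*4 = -1045*4 = -95*44 = -4180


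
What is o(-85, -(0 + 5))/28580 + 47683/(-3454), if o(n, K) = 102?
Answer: -170303479/12339415 ≈ -13.802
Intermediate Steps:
o(-85, -(0 + 5))/28580 + 47683/(-3454) = 102/28580 + 47683/(-3454) = 102*(1/28580) + 47683*(-1/3454) = 51/14290 - 47683/3454 = -170303479/12339415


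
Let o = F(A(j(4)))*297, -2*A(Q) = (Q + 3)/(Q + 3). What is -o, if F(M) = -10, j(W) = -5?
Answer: 2970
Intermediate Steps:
A(Q) = -1/2 (A(Q) = -(Q + 3)/(2*(Q + 3)) = -(3 + Q)/(2*(3 + Q)) = -1/2*1 = -1/2)
o = -2970 (o = -10*297 = -2970)
-o = -1*(-2970) = 2970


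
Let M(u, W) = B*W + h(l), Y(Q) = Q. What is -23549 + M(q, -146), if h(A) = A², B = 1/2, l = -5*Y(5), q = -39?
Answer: -22997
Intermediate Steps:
l = -25 (l = -5*5 = -25)
B = ½ ≈ 0.50000
M(u, W) = 625 + W/2 (M(u, W) = W/2 + (-25)² = W/2 + 625 = 625 + W/2)
-23549 + M(q, -146) = -23549 + (625 + (½)*(-146)) = -23549 + (625 - 73) = -23549 + 552 = -22997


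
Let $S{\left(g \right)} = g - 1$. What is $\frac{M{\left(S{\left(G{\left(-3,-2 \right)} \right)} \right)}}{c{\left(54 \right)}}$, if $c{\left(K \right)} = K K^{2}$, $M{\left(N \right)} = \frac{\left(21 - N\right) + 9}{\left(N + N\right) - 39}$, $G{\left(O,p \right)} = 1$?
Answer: $- \frac{5}{1023516} \approx -4.8851 \cdot 10^{-6}$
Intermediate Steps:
$S{\left(g \right)} = -1 + g$
$M{\left(N \right)} = \frac{30 - N}{-39 + 2 N}$ ($M{\left(N \right)} = \frac{30 - N}{2 N - 39} = \frac{30 - N}{-39 + 2 N}$)
$c{\left(K \right)} = K^{3}$
$\frac{M{\left(S{\left(G{\left(-3,-2 \right)} \right)} \right)}}{c{\left(54 \right)}} = \frac{\frac{1}{-39 + 2 \left(-1 + 1\right)} \left(30 - \left(-1 + 1\right)\right)}{54^{3}} = \frac{\frac{1}{-39 + 2 \cdot 0} \left(30 - 0\right)}{157464} = \frac{30 + 0}{-39 + 0} \cdot \frac{1}{157464} = \frac{1}{-39} \cdot 30 \cdot \frac{1}{157464} = \left(- \frac{1}{39}\right) 30 \cdot \frac{1}{157464} = \left(- \frac{10}{13}\right) \frac{1}{157464} = - \frac{5}{1023516}$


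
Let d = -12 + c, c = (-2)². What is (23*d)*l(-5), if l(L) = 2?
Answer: -368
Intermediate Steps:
c = 4
d = -8 (d = -12 + 4 = -8)
(23*d)*l(-5) = (23*(-8))*2 = -184*2 = -368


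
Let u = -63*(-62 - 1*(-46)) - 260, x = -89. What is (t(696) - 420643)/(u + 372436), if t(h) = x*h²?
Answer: -43533667/373184 ≈ -116.65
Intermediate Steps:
u = 748 (u = -63*(-62 + 46) - 260 = -63*(-16) - 260 = 1008 - 260 = 748)
t(h) = -89*h²
(t(696) - 420643)/(u + 372436) = (-89*696² - 420643)/(748 + 372436) = (-89*484416 - 420643)/373184 = (-43113024 - 420643)*(1/373184) = -43533667*1/373184 = -43533667/373184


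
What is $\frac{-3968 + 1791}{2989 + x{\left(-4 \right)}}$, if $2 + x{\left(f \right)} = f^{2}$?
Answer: $- \frac{311}{429} \approx -0.72494$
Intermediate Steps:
$x{\left(f \right)} = -2 + f^{2}$
$\frac{-3968 + 1791}{2989 + x{\left(-4 \right)}} = \frac{-3968 + 1791}{2989 - \left(2 - \left(-4\right)^{2}\right)} = - \frac{2177}{2989 + \left(-2 + 16\right)} = - \frac{2177}{2989 + 14} = - \frac{2177}{3003} = \left(-2177\right) \frac{1}{3003} = - \frac{311}{429}$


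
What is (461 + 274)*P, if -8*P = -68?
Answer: 12495/2 ≈ 6247.5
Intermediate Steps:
P = 17/2 (P = -1/8*(-68) = 17/2 ≈ 8.5000)
(461 + 274)*P = (461 + 274)*(17/2) = 735*(17/2) = 12495/2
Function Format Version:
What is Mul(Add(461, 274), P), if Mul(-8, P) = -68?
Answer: Rational(12495, 2) ≈ 6247.5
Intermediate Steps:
P = Rational(17, 2) (P = Mul(Rational(-1, 8), -68) = Rational(17, 2) ≈ 8.5000)
Mul(Add(461, 274), P) = Mul(Add(461, 274), Rational(17, 2)) = Mul(735, Rational(17, 2)) = Rational(12495, 2)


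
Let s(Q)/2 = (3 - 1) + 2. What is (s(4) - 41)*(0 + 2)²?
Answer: -132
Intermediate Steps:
s(Q) = 8 (s(Q) = 2*((3 - 1) + 2) = 2*(2 + 2) = 2*4 = 8)
(s(4) - 41)*(0 + 2)² = (8 - 41)*(0 + 2)² = -33*2² = -33*4 = -132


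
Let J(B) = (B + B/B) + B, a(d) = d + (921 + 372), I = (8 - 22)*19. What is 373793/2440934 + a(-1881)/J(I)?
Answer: 544584425/432045318 ≈ 1.2605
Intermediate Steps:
I = -266 (I = -14*19 = -266)
a(d) = 1293 + d (a(d) = d + 1293 = 1293 + d)
J(B) = 1 + 2*B (J(B) = (B + 1) + B = (1 + B) + B = 1 + 2*B)
373793/2440934 + a(-1881)/J(I) = 373793/2440934 + (1293 - 1881)/(1 + 2*(-266)) = 373793*(1/2440934) - 588/(1 - 532) = 373793/2440934 - 588/(-531) = 373793/2440934 - 588*(-1/531) = 373793/2440934 + 196/177 = 544584425/432045318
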